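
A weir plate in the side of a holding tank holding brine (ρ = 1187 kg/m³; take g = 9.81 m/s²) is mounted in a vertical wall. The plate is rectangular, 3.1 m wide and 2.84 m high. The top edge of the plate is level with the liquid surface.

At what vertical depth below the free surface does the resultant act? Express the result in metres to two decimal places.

γ = ρg = 1187 × 9.81 / 1000 = 11.64447 kN/m³.
The centroid lies 2.84/2 = 1.42 m below the top edge, so the centroid depth is h_c = 1.42 m.
A = 3.1 × 2.84 = 8.804 m².
Resultant F = γ·h_c·A = 11.64447 × 1.42 × 8.804 = 145.575 kN.
I_c = b·h³/12 = 3.1 × 2.84³/12 = 5.91746 m⁴.
Centre of pressure: y_p = y_c + I_c/(y_c·A) = 1.42 + 5.91746/(1.42 × 8.804) = 1.42 + 0.473333 = 1.89333 m along the plane.

h_p = 1.89 m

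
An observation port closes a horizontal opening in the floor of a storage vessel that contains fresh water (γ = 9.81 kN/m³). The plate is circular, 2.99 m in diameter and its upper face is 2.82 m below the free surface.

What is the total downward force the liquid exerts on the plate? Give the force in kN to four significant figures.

γ = 9.81 kN/m³.
The plate is horizontal, so pressure is uniform at p = γ·h = 9.81 × 2.82 = 27.6642 kN/m².
A = π(1.495)² = 7.02154 m².
F = p·A = 27.6642 × 7.02154 = 194.245 kN.

F ≈ 194.2 kN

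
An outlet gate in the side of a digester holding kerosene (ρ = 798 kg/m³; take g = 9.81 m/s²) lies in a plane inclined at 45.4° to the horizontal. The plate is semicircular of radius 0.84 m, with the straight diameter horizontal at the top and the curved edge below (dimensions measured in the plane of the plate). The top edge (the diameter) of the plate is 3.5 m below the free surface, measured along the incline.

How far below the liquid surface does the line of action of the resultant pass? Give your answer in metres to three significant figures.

γ = ρg = 798 × 9.81 / 1000 = 7.82838 kN/m³.
Let θ = 45.4° be the plate's angle to the horizontal; measure y along the incline from where the plane meets the free surface. Vertical depth h = y·sinθ with sinθ = 0.712026.
The centroid of a semicircle lies 4r/(3π) = 0.356507 m from the diameter, here below the top edge, so y_c = 3.5 + 0.356507 = 3.85651 m and h_c = 3.85651 × 0.712026 = 2.74594 m.
A = πr²/2 = π × 0.84²/2 = 1.10835 m².
Resultant F = γ·h_c·A = 7.82838 × 2.74594 × 1.10835 = 23.8254 kN.
I_c = (π/8 − 8/(9π))·r⁴ = 0.109757 × 0.84⁴ = 0.0546449 m⁴.
Centre of pressure: y_p = y_c + I_c/(y_c·A) = 3.85651 + 0.0546449/(3.85651 × 1.10835) = 3.85651 + 0.0127843 = 3.86929 m along the plane.
Vertically, h_p = y_p·sinθ = 3.86929 × 0.712026 = 2.75504 m.

h_p = 2.76 m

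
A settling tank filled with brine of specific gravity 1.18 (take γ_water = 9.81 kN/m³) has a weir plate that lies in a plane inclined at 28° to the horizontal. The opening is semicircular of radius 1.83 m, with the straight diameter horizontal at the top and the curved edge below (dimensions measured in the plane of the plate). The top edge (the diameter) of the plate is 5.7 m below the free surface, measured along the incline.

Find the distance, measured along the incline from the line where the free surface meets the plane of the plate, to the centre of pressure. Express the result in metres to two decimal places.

γ = 1.18 × 9.81 = 11.5758 kN/m³.
Let θ = 28° be the plate's angle to the horizontal; measure y along the incline from where the plane meets the free surface. Vertical depth h = y·sinθ with sinθ = 0.469472.
The centroid of a semicircle lies 4r/(3π) = 0.776676 m from the diameter, here below the top edge, so y_c = 5.7 + 0.776676 = 6.47668 m and h_c = 6.47668 × 0.469472 = 3.04062 m.
A = πr²/2 = π × 1.83²/2 = 5.26044 m².
Resultant F = γ·h_c·A = 11.5758 × 3.04062 × 5.26044 = 185.155 kN.
I_c = (π/8 − 8/(9π))·r⁴ = 0.109757 × 1.83⁴ = 1.23094 m⁴.
Centre of pressure: y_p = y_c + I_c/(y_c·A) = 6.47668 + 1.23094/(6.47668 × 5.26044) = 6.47668 + 0.0361295 = 6.51281 m along the plane.

y_p = 6.51 m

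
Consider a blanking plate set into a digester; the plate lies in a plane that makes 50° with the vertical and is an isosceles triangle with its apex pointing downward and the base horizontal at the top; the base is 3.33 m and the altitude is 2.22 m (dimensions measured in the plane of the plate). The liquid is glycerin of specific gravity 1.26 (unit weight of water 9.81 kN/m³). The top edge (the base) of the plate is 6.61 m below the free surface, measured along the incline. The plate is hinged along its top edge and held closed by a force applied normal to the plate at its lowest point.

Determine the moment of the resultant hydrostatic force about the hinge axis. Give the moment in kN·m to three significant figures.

γ = 1.26 × 9.81 = 12.3606 kN/m³.
The plate makes 50° with the vertical, i.e. θ = 90° − 50° = 40° to the horizontal. Measuring y along the incline from the free-surface line, vertical depth h = y·sinθ with sinθ = 0.642788.
With the apex down, the centroid sits h/3 = 2.22/3 = 0.74 m below the base (the top edge), so y_c = 6.61 + 0.74 = 7.35 m and h_c = 7.35 × 0.642788 = 4.72449 m.
A = ½ × 3.33 × 2.22 = 3.6963 m².
Resultant F = γ·h_c·A = 12.3606 × 4.72449 × 3.6963 = 215.855 kN.
I_c = b·h³/36 = 3.33 × 2.22³/36 = 1.01205 m⁴.
Centre of pressure: y_p = y_c + I_c/(y_c·A) = 7.35 + 1.01205/(7.35 × 3.6963) = 7.35 + 0.0372518 = 7.38725 m along the plane.
The resultant acts 0.74 + 0.0372518 = 0.777252 m (along the plate) below the hinge at the top edge, so the moment about the hinge is M = F × 0.777252 = 215.855 × 0.777252 = 167.774 kN·m.

M ≈ 168 kN·m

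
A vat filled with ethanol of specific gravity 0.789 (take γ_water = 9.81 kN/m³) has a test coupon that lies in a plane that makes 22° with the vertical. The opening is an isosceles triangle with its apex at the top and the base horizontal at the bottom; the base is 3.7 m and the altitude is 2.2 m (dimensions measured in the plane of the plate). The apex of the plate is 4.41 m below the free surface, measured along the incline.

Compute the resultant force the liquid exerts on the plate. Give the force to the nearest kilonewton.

γ = 0.789 × 9.81 = 7.74009 kN/m³.
The plate makes 22° with the vertical, i.e. θ = 90° − 22° = 68° to the horizontal. Measuring y along the incline from the free-surface line, vertical depth h = y·sinθ with sinθ = 0.927184.
With the apex up, the centroid sits 2h/3 = 2 × 2.2/3 = 1.46667 m below the apex, so y_c = 4.41 + 1.46667 = 5.87667 m and h_c = 5.87667 × 0.927184 = 5.44875 m.
A = ½ × 3.7 × 2.2 = 4.07 m².
Resultant F = γ·h_c·A = 7.74009 × 5.44875 × 4.07 = 171.647 kN.

F ≈ 172 kN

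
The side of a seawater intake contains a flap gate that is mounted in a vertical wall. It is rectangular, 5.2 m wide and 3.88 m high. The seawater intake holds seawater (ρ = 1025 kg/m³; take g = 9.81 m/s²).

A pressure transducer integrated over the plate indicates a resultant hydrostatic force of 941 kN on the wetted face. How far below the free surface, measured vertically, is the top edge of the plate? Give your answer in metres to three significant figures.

d_top ≈ 2.70 m

γ = ρg = 1025 × 9.81 / 1000 = 10.05525 kN/m³.
A = 5.2 × 3.88 = 20.176 m².
From F = γ·h_c·A, the centroid depth is h_c = 941/(10.05525 × 20.176) = 4.63833 m.
The centroid lies 3.88/2 = 1.94 m below the top edge, so the top edge sits at h_top = 4.63833 − 1.94 = 2.69833 m below the surface.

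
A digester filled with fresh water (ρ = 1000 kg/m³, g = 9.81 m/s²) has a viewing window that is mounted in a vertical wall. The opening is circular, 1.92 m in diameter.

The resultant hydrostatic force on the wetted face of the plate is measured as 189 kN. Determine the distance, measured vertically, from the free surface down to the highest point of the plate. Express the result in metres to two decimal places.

γ = ρg = 1000 × 9.81 = 9810 N/m³ = 9.81 kN/m³.
A = π(0.96)² = 2.89529 m².
From F = γ·h_c·A, the centroid depth is h_c = 189/(9.81 × 2.89529) = 6.65427 m.
The centroid is at the centre, 0.96 m below the top of the plate, so the highest point sits at h_top = 6.65427 − 0.96 = 5.69427 m below the surface.

d_top ≈ 5.69 m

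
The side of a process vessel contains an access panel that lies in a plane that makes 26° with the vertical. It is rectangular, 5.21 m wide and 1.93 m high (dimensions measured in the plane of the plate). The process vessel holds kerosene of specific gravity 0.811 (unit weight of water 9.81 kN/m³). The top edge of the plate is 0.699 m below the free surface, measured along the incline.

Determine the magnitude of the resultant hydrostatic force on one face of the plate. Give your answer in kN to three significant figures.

F ≈ 120 kN

γ = 0.811 × 9.81 = 7.95591 kN/m³.
The plate makes 26° with the vertical, i.e. θ = 90° − 26° = 64° to the horizontal. Measuring y along the incline from the free-surface line, vertical depth h = y·sinθ with sinθ = 0.898794.
The centroid lies 1.93/2 = 0.965 m below the top edge, so y_c = 0.699 + 0.965 = 1.664 m and h_c = 1.664 × 0.898794 = 1.49559 m.
A = 5.21 × 1.93 = 10.0553 m².
Resultant F = γ·h_c·A = 7.95591 × 1.49559 × 10.0553 = 119.646 kN.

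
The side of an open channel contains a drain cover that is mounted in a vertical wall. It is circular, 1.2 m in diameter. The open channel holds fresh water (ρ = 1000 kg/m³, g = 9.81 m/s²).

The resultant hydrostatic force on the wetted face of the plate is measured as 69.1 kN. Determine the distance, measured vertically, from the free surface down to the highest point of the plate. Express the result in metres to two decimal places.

d_top ≈ 5.63 m

γ = ρg = 1000 × 9.81 = 9810 N/m³ = 9.81 kN/m³.
A = π(0.6)² = 1.13097 m².
From F = γ·h_c·A, the centroid depth is h_c = 69.1/(9.81 × 1.13097) = 6.22813 m.
The centroid is at the centre, 0.6 m below the top of the plate, so the highest point sits at h_top = 6.22813 − 0.6 = 5.62813 m below the surface.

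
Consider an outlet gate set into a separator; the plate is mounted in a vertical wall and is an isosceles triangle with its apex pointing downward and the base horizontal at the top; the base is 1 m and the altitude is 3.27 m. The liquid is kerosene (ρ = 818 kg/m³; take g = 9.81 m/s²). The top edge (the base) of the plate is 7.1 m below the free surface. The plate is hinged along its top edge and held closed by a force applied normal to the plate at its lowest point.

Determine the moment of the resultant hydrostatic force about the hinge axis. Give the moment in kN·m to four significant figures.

M ≈ 124.9 kN·m

γ = ρg = 818 × 9.81 / 1000 = 8.02458 kN/m³.
With the apex down, the centroid sits h/3 = 3.27/3 = 1.09 m below the base (the top edge), so the centroid depth is h_c = 7.1 + 1.09 = 8.19 m.
A = ½ × 1 × 3.27 = 1.635 m².
Resultant F = γ·h_c·A = 8.02458 × 8.19 × 1.635 = 107.454 kN.
I_c = b·h³/36 = 1 × 3.27³/36 = 0.971272 m⁴.
Centre of pressure: y_p = y_c + I_c/(y_c·A) = 8.19 + 0.971272/(8.19 × 1.635) = 8.19 + 0.0725336 = 8.26253 m along the plane.
The resultant acts 1.09 + 0.0725336 = 1.16253 m (along the plate) below the hinge at the top edge, so the moment about the hinge is M = F × 1.16253 = 107.454 × 1.16253 = 124.918 kN·m.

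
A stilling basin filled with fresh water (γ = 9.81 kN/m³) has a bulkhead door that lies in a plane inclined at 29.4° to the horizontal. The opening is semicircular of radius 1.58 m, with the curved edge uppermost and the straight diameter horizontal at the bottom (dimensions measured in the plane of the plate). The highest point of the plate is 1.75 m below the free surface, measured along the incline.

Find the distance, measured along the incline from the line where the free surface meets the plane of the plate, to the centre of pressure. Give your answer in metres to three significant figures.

y_p = 2.73 m

γ = 9.81 kN/m³.
Let θ = 29.4° be the plate's angle to the horizontal; measure y along the incline from where the plane meets the free surface. Vertical depth h = y·sinθ with sinθ = 0.490904.
The centroid lies 4r/(3π) = 0.670573 m above the diameter, so r − 4r/(3π) = 1.58 − 0.670573 = 0.909427 m below the topmost point, so y_c = 1.75 + 0.909427 = 2.65943 m and h_c = 2.65943 × 0.490904 = 1.30552 m.
A = πr²/2 = π × 1.58²/2 = 3.92134 m².
Resultant F = γ·h_c·A = 9.81 × 1.30552 × 3.92134 = 50.2212 kN.
I_c = (π/8 − 8/(9π))·r⁴ = 0.109757 × 1.58⁴ = 0.684007 m⁴.
Centre of pressure: y_p = y_c + I_c/(y_c·A) = 2.65943 + 0.684007/(2.65943 × 3.92134) = 2.65943 + 0.06559 = 2.72502 m along the plane.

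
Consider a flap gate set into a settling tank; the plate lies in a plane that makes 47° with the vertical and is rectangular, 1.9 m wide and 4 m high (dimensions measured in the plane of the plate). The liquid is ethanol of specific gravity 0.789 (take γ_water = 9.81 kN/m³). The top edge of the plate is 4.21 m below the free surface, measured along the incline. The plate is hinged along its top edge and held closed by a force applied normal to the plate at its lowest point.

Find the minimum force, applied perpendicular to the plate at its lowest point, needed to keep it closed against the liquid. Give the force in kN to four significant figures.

P ≈ 137.9 kN

γ = 0.789 × 9.81 = 7.74009 kN/m³.
The plate makes 47° with the vertical, i.e. θ = 90° − 47° = 43° to the horizontal. Measuring y along the incline from the free-surface line, vertical depth h = y·sinθ with sinθ = 0.681998.
The centroid lies 4/2 = 2 m below the top edge, so y_c = 4.21 + 2 = 6.21 m and h_c = 6.21 × 0.681998 = 4.23521 m.
A = 1.9 × 4 = 7.6 m².
Resultant F = γ·h_c·A = 7.74009 × 4.23521 × 7.6 = 249.135 kN.
I_c = b·h³/12 = 1.9 × 4³/12 = 10.1333 m⁴.
Centre of pressure: y_p = y_c + I_c/(y_c·A) = 6.21 + 10.1333/(6.21 × 7.6) = 6.21 + 0.214707 = 6.42471 m along the plane.
The resultant acts 2 + 0.214707 = 2.21471 m (along the plate) below the hinge at the top edge, so the moment about the hinge is M = F × 2.21471 = 249.135 × 2.21471 = 551.762 kN·m.
A normal force at the bottom, 4 m from the hinge, must supply this moment: P = 551.762/4 = 137.94 kN.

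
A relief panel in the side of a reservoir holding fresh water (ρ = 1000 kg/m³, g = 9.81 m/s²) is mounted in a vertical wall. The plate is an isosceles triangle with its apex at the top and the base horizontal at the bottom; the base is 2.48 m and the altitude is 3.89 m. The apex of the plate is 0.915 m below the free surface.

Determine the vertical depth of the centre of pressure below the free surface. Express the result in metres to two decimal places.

h_p = 3.75 m

γ = ρg = 1000 × 9.81 = 9810 N/m³ = 9.81 kN/m³.
With the apex up, the centroid sits 2h/3 = 2 × 3.89/3 = 2.59333 m below the apex, so the centroid depth is h_c = 0.915 + 2.59333 = 3.50833 m.
A = ½ × 2.48 × 3.89 = 4.8236 m².
Resultant F = γ·h_c·A = 9.81 × 3.50833 × 4.8236 = 166.012 kN.
I_c = b·h³/36 = 2.48 × 3.89³/36 = 4.05507 m⁴.
Centre of pressure: y_p = y_c + I_c/(y_c·A) = 3.50833 + 4.05507/(3.50833 × 4.8236) = 3.50833 + 0.239622 = 3.74795 m along the plane.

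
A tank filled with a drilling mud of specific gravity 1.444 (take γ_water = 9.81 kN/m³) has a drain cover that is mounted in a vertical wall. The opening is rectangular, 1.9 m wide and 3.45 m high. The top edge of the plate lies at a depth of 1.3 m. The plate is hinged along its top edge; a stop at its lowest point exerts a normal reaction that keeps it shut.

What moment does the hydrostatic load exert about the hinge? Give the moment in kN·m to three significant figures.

M ≈ 577 kN·m

γ = 1.444 × 9.81 = 14.16564 kN/m³.
The centroid lies 3.45/2 = 1.725 m below the top edge, so the centroid depth is h_c = 1.3 + 1.725 = 3.025 m.
A = 1.9 × 3.45 = 6.555 m².
Resultant F = γ·h_c·A = 14.16564 × 3.025 × 6.555 = 280.889 kN.
I_c = b·h³/12 = 1.9 × 3.45³/12 = 6.50174 m⁴.
Centre of pressure: y_p = y_c + I_c/(y_c·A) = 3.025 + 6.50174/(3.025 × 6.555) = 3.025 + 0.327893 = 3.35289 m along the plane.
The resultant acts 1.725 + 0.327893 = 2.05289 m (along the plate) below the hinge at the top edge, so the moment about the hinge is M = F × 2.05289 = 280.889 × 2.05289 = 576.634 kN·m.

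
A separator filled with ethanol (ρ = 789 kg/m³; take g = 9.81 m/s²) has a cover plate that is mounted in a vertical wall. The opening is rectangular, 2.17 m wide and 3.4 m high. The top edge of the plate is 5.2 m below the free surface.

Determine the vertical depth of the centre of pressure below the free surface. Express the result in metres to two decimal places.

γ = ρg = 789 × 9.81 / 1000 = 7.74009 kN/m³.
The centroid lies 3.4/2 = 1.7 m below the top edge, so the centroid depth is h_c = 5.2 + 1.7 = 6.9 m.
A = 2.17 × 3.4 = 7.378 m².
Resultant F = γ·h_c·A = 7.74009 × 6.9 × 7.378 = 394.034 kN.
I_c = b·h³/12 = 2.17 × 3.4³/12 = 7.10747 m⁴.
Centre of pressure: y_p = y_c + I_c/(y_c·A) = 6.9 + 7.10747/(6.9 × 7.378) = 6.9 + 0.139613 = 7.03961 m along the plane.

h_p = 7.04 m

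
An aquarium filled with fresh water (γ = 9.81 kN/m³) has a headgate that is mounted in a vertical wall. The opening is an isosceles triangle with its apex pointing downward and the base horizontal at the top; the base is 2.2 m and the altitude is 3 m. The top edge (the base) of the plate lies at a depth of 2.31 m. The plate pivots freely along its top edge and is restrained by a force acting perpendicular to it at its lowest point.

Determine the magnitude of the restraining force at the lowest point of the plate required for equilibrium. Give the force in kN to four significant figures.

γ = 9.81 kN/m³.
With the apex down, the centroid sits h/3 = 3/3 = 1 m below the base (the top edge), so the centroid depth is h_c = 2.31 + 1 = 3.31 m.
A = ½ × 2.2 × 3 = 3.3 m².
Resultant F = γ·h_c·A = 9.81 × 3.31 × 3.3 = 107.155 kN.
I_c = b·h³/36 = 2.2 × 3³/36 = 1.65 m⁴.
Centre of pressure: y_p = y_c + I_c/(y_c·A) = 3.31 + 1.65/(3.31 × 3.3) = 3.31 + 0.151057 = 3.46106 m along the plane.
The resultant acts 1 + 0.151057 = 1.15106 m (along the plate) below the hinge at the top edge, so the moment about the hinge is M = F × 1.15106 = 107.155 × 1.15106 = 123.342 kN·m.
A normal force at the bottom, 3 m from the hinge, must supply this moment: P = 123.342/3 = 41.114 kN.

P ≈ 41.11 kN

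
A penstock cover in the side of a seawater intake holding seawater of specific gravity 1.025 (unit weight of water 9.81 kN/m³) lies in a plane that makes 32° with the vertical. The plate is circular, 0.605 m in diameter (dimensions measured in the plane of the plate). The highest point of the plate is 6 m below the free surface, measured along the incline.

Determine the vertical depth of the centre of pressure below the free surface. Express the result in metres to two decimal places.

γ = 1.025 × 9.81 = 10.05525 kN/m³.
The plate makes 32° with the vertical, i.e. θ = 90° − 32° = 58° to the horizontal. Measuring y along the incline from the free-surface line, vertical depth h = y·sinθ with sinθ = 0.848048.
The centroid is at the centre, 0.3025 m below the top of the plate, so y_c = 6 + 0.3025 = 6.3025 m and h_c = 6.3025 × 0.848048 = 5.34482 m.
A = π(0.3025)² = 0.287475 m².
Resultant F = γ·h_c·A = 10.05525 × 5.34482 × 0.287475 = 15.4499 kN.
I_c = πr⁴/4 = π × 0.3025⁴/4 = 0.00657645 m⁴.
Centre of pressure: y_p = y_c + I_c/(y_c·A) = 6.3025 + 0.00657645/(6.3025 × 0.287475) = 6.3025 + 0.00362977 = 6.30613 m along the plane.
Vertically, h_p = y_p·sinθ = 6.30613 × 0.848048 = 5.3479 m.

h_p = 5.35 m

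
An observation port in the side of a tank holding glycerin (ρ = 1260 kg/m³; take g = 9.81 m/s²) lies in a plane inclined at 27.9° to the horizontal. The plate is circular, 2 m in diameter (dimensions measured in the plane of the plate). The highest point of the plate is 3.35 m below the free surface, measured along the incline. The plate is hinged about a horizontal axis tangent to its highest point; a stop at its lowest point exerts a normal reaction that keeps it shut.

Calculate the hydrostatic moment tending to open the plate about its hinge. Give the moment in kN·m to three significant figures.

γ = ρg = 1260 × 9.81 / 1000 = 12.3606 kN/m³.
Let θ = 27.9° be the plate's angle to the horizontal; measure y along the incline from where the plane meets the free surface. Vertical depth h = y·sinθ with sinθ = 0.467930.
The centroid is at the centre, 1 m below the top of the plate, so y_c = 3.35 + 1 = 4.35 m and h_c = 4.35 × 0.467930 = 2.0355 m.
A = π(1)² = 3.14159 m².
Resultant F = γ·h_c·A = 12.3606 × 2.0355 × 3.14159 = 79.0424 kN.
I_c = πr⁴/4 = π × 1⁴/4 = 0.785398 m⁴.
Centre of pressure: y_p = y_c + I_c/(y_c·A) = 4.35 + 0.785398/(4.35 × 3.14159) = 4.35 + 0.0574713 = 4.40747 m along the plane.
The resultant acts 1 + 0.0574713 = 1.05747 m (along the plate) below the hinge at the top edge, so the moment about the hinge is M = F × 1.05747 = 79.0424 × 1.05747 = 83.585 kN·m.

M ≈ 83.6 kN·m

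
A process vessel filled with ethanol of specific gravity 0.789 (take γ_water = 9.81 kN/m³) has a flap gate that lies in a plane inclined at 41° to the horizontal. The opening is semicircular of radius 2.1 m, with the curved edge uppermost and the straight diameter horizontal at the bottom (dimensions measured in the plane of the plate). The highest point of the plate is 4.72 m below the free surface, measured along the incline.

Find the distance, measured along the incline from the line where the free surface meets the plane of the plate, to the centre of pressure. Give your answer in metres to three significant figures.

y_p = 5.98 m

γ = 0.789 × 9.81 = 7.74009 kN/m³.
Let θ = 41° be the plate's angle to the horizontal; measure y along the incline from where the plane meets the free surface. Vertical depth h = y·sinθ with sinθ = 0.656059.
The centroid lies 4r/(3π) = 0.891268 m above the diameter, so r − 4r/(3π) = 2.1 − 0.891268 = 1.20873 m below the topmost point, so y_c = 4.72 + 1.20873 = 5.92873 m and h_c = 5.92873 × 0.656059 = 3.8896 m.
A = πr²/2 = π × 2.1²/2 = 6.92721 m².
Resultant F = γ·h_c·A = 7.74009 × 3.8896 × 6.92721 = 208.55 kN.
I_c = (π/8 − 8/(9π))·r⁴ = 0.109757 × 2.1⁴ = 2.13457 m⁴.
Centre of pressure: y_p = y_c + I_c/(y_c·A) = 5.92873 + 2.13457/(5.92873 × 6.92721) = 5.92873 + 0.0519745 = 5.9807 m along the plane.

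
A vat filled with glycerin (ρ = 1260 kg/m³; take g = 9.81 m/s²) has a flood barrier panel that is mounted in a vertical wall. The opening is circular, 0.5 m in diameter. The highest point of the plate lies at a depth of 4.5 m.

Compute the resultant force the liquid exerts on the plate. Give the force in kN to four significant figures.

F ≈ 11.53 kN

γ = ρg = 1260 × 9.81 / 1000 = 12.3606 kN/m³.
The centroid is at the centre, 0.25 m below the top of the plate, so the centroid depth is h_c = 4.5 + 0.25 = 4.75 m.
A = π(0.25)² = 0.19635 m².
Resultant F = γ·h_c·A = 12.3606 × 4.75 × 0.19635 = 11.5283 kN.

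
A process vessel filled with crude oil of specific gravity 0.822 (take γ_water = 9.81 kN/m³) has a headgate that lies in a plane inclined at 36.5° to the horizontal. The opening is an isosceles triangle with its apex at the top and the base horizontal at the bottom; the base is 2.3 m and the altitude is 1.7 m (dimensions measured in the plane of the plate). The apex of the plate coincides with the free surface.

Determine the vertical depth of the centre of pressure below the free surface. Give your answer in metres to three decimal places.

h_p = 0.758 m

γ = 0.822 × 9.81 = 8.06382 kN/m³.
Let θ = 36.5° be the plate's angle to the horizontal; measure y along the incline from where the plane meets the free surface. Vertical depth h = y·sinθ with sinθ = 0.594823.
With the apex up, the centroid sits 2h/3 = 2 × 1.7/3 = 1.13333 m below the apex, so y_c = 1.13333 m and h_c = 1.13333 × 0.594823 = 0.674131 m.
A = ½ × 2.3 × 1.7 = 1.955 m².
Resultant F = γ·h_c·A = 8.06382 × 0.674131 × 1.955 = 10.6275 kN.
I_c = b·h³/36 = 2.3 × 1.7³/36 = 0.313886 m⁴.
Centre of pressure: y_p = y_c + I_c/(y_c·A) = 1.13333 + 0.313886/(1.13333 × 1.955) = 1.13333 + 0.141667 = 1.275 m along the plane.
Vertically, h_p = y_p·sinθ = 1.275 × 0.594823 = 0.758399 m.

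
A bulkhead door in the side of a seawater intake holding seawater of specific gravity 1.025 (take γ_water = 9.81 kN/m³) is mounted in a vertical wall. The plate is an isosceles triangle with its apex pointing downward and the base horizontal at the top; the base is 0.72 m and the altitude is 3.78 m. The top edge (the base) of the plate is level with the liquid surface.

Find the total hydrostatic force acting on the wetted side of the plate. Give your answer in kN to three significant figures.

F ≈ 17.2 kN

γ = 1.025 × 9.81 = 10.05525 kN/m³.
With the apex down, the centroid sits h/3 = 3.78/3 = 1.26 m below the base (the top edge), so the centroid depth is h_c = 1.26 m.
A = ½ × 0.72 × 3.78 = 1.3608 m².
Resultant F = γ·h_c·A = 10.05525 × 1.26 × 1.3608 = 17.2408 kN.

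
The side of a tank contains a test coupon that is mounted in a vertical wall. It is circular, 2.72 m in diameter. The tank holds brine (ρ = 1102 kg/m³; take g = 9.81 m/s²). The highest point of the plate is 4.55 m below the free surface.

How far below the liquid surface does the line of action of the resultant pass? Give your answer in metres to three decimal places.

h_p = 5.988 m

γ = ρg = 1102 × 9.81 / 1000 = 10.81062 kN/m³.
The centroid is at the centre, 1.36 m below the top of the plate, so the centroid depth is h_c = 4.55 + 1.36 = 5.91 m.
A = π(1.36)² = 5.81069 m².
Resultant F = γ·h_c·A = 10.81062 × 5.91 × 5.81069 = 371.249 kN.
I_c = πr⁴/4 = π × 1.36⁴/4 = 2.68686 m⁴.
Centre of pressure: y_p = y_c + I_c/(y_c·A) = 5.91 + 2.68686/(5.91 × 5.81069) = 5.91 + 0.0782402 = 5.98824 m along the plane.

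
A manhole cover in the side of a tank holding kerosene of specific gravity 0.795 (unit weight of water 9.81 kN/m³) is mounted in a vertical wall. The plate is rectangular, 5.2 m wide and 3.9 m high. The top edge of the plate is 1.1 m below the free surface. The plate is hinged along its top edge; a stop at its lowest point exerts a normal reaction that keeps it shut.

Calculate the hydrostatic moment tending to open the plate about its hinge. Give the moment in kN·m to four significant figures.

γ = 0.795 × 9.81 = 7.79895 kN/m³.
The centroid lies 3.9/2 = 1.95 m below the top edge, so the centroid depth is h_c = 1.1 + 1.95 = 3.05 m.
A = 5.2 × 3.9 = 20.28 m².
Resultant F = γ·h_c·A = 7.79895 × 3.05 × 20.28 = 482.396 kN.
I_c = b·h³/12 = 5.2 × 3.9³/12 = 25.7049 m⁴.
Centre of pressure: y_p = y_c + I_c/(y_c·A) = 3.05 + 25.7049/(3.05 × 20.28) = 3.05 + 0.415574 = 3.46557 m along the plane.
The resultant acts 1.95 + 0.415574 = 2.36557 m (along the plate) below the hinge at the top edge, so the moment about the hinge is M = F × 2.36557 = 482.396 × 2.36557 = 1141.14 kN·m.

M ≈ 1141 kN·m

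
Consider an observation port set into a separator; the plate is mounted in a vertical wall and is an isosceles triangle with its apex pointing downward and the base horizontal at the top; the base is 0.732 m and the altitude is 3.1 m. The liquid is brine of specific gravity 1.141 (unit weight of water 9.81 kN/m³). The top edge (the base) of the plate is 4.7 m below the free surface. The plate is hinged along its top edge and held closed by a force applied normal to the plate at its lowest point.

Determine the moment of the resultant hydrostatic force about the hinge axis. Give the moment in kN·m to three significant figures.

M ≈ 82.0 kN·m

γ = 1.141 × 9.81 = 11.19321 kN/m³.
With the apex down, the centroid sits h/3 = 3.1/3 = 1.03333 m below the base (the top edge), so the centroid depth is h_c = 4.7 + 1.03333 = 5.73333 m.
A = ½ × 0.732 × 3.1 = 1.1346 m².
Resultant F = γ·h_c·A = 11.19321 × 5.73333 × 1.1346 = 72.8122 kN.
I_c = b·h³/36 = 0.732 × 3.1³/36 = 0.60575 m⁴.
Centre of pressure: y_p = y_c + I_c/(y_c·A) = 5.73333 + 0.60575/(5.73333 × 1.1346) = 5.73333 + 0.0931202 = 5.82645 m along the plane.
The resultant acts 1.03333 + 0.0931202 = 1.12645 m (along the plate) below the hinge at the top edge, so the moment about the hinge is M = F × 1.12645 = 72.8122 × 1.12645 = 82.0193 kN·m.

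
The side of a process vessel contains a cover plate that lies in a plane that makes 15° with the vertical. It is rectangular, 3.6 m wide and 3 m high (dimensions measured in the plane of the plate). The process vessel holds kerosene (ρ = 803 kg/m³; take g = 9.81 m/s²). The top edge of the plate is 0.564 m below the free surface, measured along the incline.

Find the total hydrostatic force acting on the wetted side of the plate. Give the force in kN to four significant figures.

F ≈ 169.6 kN

γ = ρg = 803 × 9.81 / 1000 = 7.87743 kN/m³.
The plate makes 15° with the vertical, i.e. θ = 90° − 15° = 75° to the horizontal. Measuring y along the incline from the free-surface line, vertical depth h = y·sinθ with sinθ = 0.965926.
The centroid lies 3/2 = 1.5 m below the top edge, so y_c = 0.564 + 1.5 = 2.064 m and h_c = 2.064 × 0.965926 = 1.99367 m.
A = 3.6 × 3 = 10.8 m².
Resultant F = γ·h_c·A = 7.87743 × 1.99367 × 10.8 = 169.614 kN.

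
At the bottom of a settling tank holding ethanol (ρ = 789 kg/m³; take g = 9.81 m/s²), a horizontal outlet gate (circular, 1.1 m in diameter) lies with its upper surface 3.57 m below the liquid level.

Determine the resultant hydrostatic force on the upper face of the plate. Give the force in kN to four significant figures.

γ = ρg = 789 × 9.81 / 1000 = 7.74009 kN/m³.
The plate is horizontal, so pressure is uniform at p = γ·h = 7.74009 × 3.57 = 27.6321 kN/m².
A = π(0.55)² = 0.950332 m².
F = p·A = 27.6321 × 0.950332 = 26.2597 kN.

F ≈ 26.26 kN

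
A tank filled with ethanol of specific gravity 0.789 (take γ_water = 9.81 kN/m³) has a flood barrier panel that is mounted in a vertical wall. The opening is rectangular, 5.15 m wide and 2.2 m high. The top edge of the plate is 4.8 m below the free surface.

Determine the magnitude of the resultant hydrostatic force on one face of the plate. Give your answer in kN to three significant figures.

γ = 0.789 × 9.81 = 7.74009 kN/m³.
The centroid lies 2.2/2 = 1.1 m below the top edge, so the centroid depth is h_c = 4.8 + 1.1 = 5.9 m.
A = 5.15 × 2.2 = 11.33 m².
Resultant F = γ·h_c·A = 7.74009 × 5.9 × 11.33 = 517.402 kN.

F ≈ 517 kN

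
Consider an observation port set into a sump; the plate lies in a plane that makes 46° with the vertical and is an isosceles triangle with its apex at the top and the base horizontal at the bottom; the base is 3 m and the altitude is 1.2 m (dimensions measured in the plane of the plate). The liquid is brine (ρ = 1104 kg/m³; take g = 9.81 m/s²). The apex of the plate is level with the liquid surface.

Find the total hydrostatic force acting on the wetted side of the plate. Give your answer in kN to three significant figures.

F ≈ 10.8 kN

γ = ρg = 1104 × 9.81 / 1000 = 10.83024 kN/m³.
The plate makes 46° with the vertical, i.e. θ = 90° − 46° = 44° to the horizontal. Measuring y along the incline from the free-surface line, vertical depth h = y·sinθ with sinθ = 0.694658.
With the apex up, the centroid sits 2h/3 = 2 × 1.2/3 = 0.8 m below the apex, so y_c = 0.8 m and h_c = 0.8 × 0.694658 = 0.555726 m.
A = ½ × 3 × 1.2 = 1.8 m².
Resultant F = γ·h_c·A = 10.83024 × 0.555726 × 1.8 = 10.8336 kN.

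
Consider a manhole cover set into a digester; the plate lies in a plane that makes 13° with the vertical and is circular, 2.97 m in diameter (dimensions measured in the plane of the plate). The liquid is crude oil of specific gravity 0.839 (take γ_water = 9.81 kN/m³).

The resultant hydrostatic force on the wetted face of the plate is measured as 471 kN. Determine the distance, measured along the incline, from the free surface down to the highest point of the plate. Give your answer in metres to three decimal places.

γ = 0.839 × 9.81 = 8.23059 kN/m³.
A = π(1.485)² = 6.92792 m².
From F = γ·h_c·A, the centroid depth is h_c = 471/(8.23059 × 6.92792) = 8.26013 m.
The plate makes 13° with the vertical, i.e. θ = 90° − 13° = 77° to the horizontal. Measuring y along the incline from the free-surface line, vertical depth h = y·sinθ with sinθ = 0.974370.
Along the incline, y_c = h_c/sinθ = 8.26013/0.974370 = 8.47741 m.
The centroid is at the centre, 1.485 m below the top of the plate, so the highest point sits at y_top = 8.47741 − 1.485 = 6.99241 m along the incline.

y_top ≈ 6.992 m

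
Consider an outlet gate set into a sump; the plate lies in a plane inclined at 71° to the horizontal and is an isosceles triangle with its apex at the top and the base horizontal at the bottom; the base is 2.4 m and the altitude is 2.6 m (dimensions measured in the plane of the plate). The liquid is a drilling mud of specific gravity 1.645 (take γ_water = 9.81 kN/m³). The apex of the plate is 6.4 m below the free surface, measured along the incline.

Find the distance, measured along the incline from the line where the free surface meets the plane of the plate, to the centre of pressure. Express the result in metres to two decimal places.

y_p = 8.18 m

γ = 1.645 × 9.81 = 16.13745 kN/m³.
Let θ = 71° be the plate's angle to the horizontal; measure y along the incline from where the plane meets the free surface. Vertical depth h = y·sinθ with sinθ = 0.945519.
With the apex up, the centroid sits 2h/3 = 2 × 2.6/3 = 1.73333 m below the apex, so y_c = 6.4 + 1.73333 = 8.13333 m and h_c = 8.13333 × 0.945519 = 7.69022 m.
A = ½ × 2.4 × 2.6 = 3.12 m².
Resultant F = γ·h_c·A = 16.13745 × 7.69022 × 3.12 = 387.194 kN.
I_c = b·h³/36 = 2.4 × 2.6³/36 = 1.17173 m⁴.
Centre of pressure: y_p = y_c + I_c/(y_c·A) = 8.13333 + 1.17173/(8.13333 × 3.12) = 8.13333 + 0.0461748 = 8.1795 m along the plane.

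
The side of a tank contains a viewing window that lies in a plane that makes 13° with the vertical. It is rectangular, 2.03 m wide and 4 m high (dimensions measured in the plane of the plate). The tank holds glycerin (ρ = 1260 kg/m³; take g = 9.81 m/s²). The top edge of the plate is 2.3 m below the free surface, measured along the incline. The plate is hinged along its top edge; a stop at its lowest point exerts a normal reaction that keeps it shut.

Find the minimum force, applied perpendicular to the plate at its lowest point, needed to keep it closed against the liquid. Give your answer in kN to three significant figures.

P ≈ 243 kN

γ = ρg = 1260 × 9.81 / 1000 = 12.3606 kN/m³.
The plate makes 13° with the vertical, i.e. θ = 90° − 13° = 77° to the horizontal. Measuring y along the incline from the free-surface line, vertical depth h = y·sinθ with sinθ = 0.974370.
The centroid lies 4/2 = 2 m below the top edge, so y_c = 2.3 + 2 = 4.3 m and h_c = 4.3 × 0.974370 = 4.18979 m.
A = 2.03 × 4 = 8.12 m².
Resultant F = γ·h_c·A = 12.3606 × 4.18979 × 8.12 = 420.521 kN.
I_c = b·h³/12 = 2.03 × 4³/12 = 10.8267 m⁴.
Centre of pressure: y_p = y_c + I_c/(y_c·A) = 4.3 + 10.8267/(4.3 × 8.12) = 4.3 + 0.310078 = 4.61008 m along the plane.
The resultant acts 2 + 0.310078 = 2.31008 m (along the plate) below the hinge at the top edge, so the moment about the hinge is M = F × 2.31008 = 420.521 × 2.31008 = 971.437 kN·m.
A normal force at the bottom, 4 m from the hinge, must supply this moment: P = 971.437/4 = 242.859 kN.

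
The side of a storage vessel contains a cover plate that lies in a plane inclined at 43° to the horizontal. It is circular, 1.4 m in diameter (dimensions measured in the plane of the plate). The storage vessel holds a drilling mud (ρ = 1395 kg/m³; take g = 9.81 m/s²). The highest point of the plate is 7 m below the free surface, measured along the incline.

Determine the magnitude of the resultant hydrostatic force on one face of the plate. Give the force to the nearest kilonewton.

F ≈ 111 kN

γ = ρg = 1395 × 9.81 / 1000 = 13.68495 kN/m³.
Let θ = 43° be the plate's angle to the horizontal; measure y along the incline from where the plane meets the free surface. Vertical depth h = y·sinθ with sinθ = 0.681998.
The centroid is at the centre, 0.7 m below the top of the plate, so y_c = 7 + 0.7 = 7.7 m and h_c = 7.7 × 0.681998 = 5.25138 m.
A = π(0.7)² = 1.53938 m².
Resultant F = γ·h_c·A = 13.68495 × 5.25138 × 1.53938 = 110.627 kN.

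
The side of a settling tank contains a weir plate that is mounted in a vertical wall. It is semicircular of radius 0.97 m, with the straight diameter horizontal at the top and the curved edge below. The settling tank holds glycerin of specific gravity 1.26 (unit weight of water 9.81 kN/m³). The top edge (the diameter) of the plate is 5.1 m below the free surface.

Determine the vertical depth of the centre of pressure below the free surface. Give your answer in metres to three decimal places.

γ = 1.26 × 9.81 = 12.3606 kN/m³.
The centroid of a semicircle lies 4r/(3π) = 0.411681 m from the diameter, here below the top edge, so the centroid depth is h_c = 5.1 + 0.411681 = 5.51168 m.
A = πr²/2 = π × 0.97²/2 = 1.47796 m².
Resultant F = γ·h_c·A = 12.3606 × 5.51168 × 1.47796 = 100.69 kN.
I_c = (π/8 − 8/(9π))·r⁴ = 0.109757 × 0.97⁴ = 0.0971671 m⁴.
Centre of pressure: y_p = y_c + I_c/(y_c·A) = 5.51168 + 0.0971671/(5.51168 × 1.47796) = 5.51168 + 0.0119281 = 5.52361 m along the plane.

h_p = 5.524 m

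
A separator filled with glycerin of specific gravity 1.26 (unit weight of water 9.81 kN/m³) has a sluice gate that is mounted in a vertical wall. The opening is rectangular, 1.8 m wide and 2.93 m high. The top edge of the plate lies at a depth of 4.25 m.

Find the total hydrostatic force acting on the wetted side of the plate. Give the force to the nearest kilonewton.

F ≈ 373 kN

γ = 1.26 × 9.81 = 12.3606 kN/m³.
The centroid lies 2.93/2 = 1.465 m below the top edge, so the centroid depth is h_c = 4.25 + 1.465 = 5.715 m.
A = 1.8 × 2.93 = 5.274 m².
Resultant F = γ·h_c·A = 12.3606 × 5.715 × 5.274 = 372.56 kN.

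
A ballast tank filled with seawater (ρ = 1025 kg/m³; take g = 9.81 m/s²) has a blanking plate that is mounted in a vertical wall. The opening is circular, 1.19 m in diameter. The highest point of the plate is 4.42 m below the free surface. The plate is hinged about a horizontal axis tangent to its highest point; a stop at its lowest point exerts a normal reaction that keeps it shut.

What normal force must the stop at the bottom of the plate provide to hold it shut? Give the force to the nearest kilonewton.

P ≈ 29 kN

γ = ρg = 1025 × 9.81 / 1000 = 10.05525 kN/m³.
The centroid is at the centre, 0.595 m below the top of the plate, so the centroid depth is h_c = 4.42 + 0.595 = 5.015 m.
A = π(0.595)² = 1.1122 m².
Resultant F = γ·h_c·A = 10.05525 × 5.015 × 1.1122 = 56.085 kN.
I_c = πr⁴/4 = π × 0.595⁴/4 = 0.0984369 m⁴.
Centre of pressure: y_p = y_c + I_c/(y_c·A) = 5.015 + 0.0984369/(5.015 × 1.1122) = 5.015 + 0.0176483 = 5.03265 m along the plane.
The resultant acts 0.595 + 0.0176483 = 0.612648 m (along the plate) below the hinge at the top edge, so the moment about the hinge is M = F × 0.612648 = 56.085 × 0.612648 = 34.3604 kN·m.
A normal force at the bottom, 1.19 m from the hinge, must supply this moment: P = 34.3604/1.19 = 28.8743 kN.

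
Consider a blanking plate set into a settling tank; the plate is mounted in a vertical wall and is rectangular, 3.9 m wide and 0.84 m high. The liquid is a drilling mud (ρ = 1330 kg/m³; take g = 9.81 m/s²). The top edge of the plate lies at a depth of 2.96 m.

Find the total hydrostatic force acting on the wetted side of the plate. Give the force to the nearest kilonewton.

F ≈ 144 kN

γ = ρg = 1330 × 9.81 / 1000 = 13.0473 kN/m³.
The centroid lies 0.84/2 = 0.42 m below the top edge, so the centroid depth is h_c = 2.96 + 0.42 = 3.38 m.
A = 3.9 × 0.84 = 3.276 m².
Resultant F = γ·h_c·A = 13.0473 × 3.38 × 3.276 = 144.471 kN.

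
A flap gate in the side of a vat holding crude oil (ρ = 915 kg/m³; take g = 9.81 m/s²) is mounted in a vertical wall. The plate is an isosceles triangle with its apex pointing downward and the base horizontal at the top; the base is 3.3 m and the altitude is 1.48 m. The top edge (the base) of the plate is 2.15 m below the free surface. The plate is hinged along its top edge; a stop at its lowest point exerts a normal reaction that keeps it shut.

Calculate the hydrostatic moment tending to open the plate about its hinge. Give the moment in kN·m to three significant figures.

γ = ρg = 915 × 9.81 / 1000 = 8.97615 kN/m³.
With the apex down, the centroid sits h/3 = 1.48/3 = 0.493333 m below the base (the top edge), so the centroid depth is h_c = 2.15 + 0.493333 = 2.64333 m.
A = ½ × 3.3 × 1.48 = 2.442 m².
Resultant F = γ·h_c·A = 8.97615 × 2.64333 × 2.442 = 57.9412 kN.
I_c = b·h³/36 = 3.3 × 1.48³/36 = 0.297164 m⁴.
Centre of pressure: y_p = y_c + I_c/(y_c·A) = 2.64333 + 0.297164/(2.64333 × 2.442) = 2.64333 + 0.0460362 = 2.68937 m along the plane.
The resultant acts 0.493333 + 0.0460362 = 0.539369 m (along the plate) below the hinge at the top edge, so the moment about the hinge is M = F × 0.539369 = 57.9412 × 0.539369 = 31.2517 kN·m.

M ≈ 31.3 kN·m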